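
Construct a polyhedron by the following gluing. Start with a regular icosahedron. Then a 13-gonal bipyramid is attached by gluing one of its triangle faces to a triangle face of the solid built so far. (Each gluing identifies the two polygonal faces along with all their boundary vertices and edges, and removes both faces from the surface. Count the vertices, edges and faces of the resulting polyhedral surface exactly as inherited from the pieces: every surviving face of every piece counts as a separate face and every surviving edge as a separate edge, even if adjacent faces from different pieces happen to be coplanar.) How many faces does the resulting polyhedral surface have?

A regular icosahedron: V=12, E=30, F=20.
Attach a 13-gonal bipyramid (V=15, E=39, F=26) along a 3-gon: merge 3 vertices and 3 edges, delete both glued faces → V=24, E=66, F=44.
Check: V − E + F = 24 − 66 + 44 = 2.

44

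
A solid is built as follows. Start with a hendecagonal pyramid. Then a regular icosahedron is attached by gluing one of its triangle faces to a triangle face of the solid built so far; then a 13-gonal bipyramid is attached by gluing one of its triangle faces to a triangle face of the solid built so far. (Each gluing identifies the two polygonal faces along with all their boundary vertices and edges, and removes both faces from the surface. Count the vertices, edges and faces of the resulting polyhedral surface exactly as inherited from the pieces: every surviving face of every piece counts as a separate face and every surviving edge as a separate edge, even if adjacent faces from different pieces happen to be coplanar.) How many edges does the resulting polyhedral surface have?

A hendecagonal pyramid: V=12, E=22, F=12.
Attach a regular icosahedron (V=12, E=30, F=20) along a 3-gon: merge 3 vertices and 3 edges, delete both glued faces → V=21, E=49, F=30.
Attach a 13-gonal bipyramid (V=15, E=39, F=26) along a 3-gon: merge 3 vertices and 3 edges, delete both glued faces → V=33, E=85, F=54.
Check: V − E + F = 33 − 85 + 54 = 2.

85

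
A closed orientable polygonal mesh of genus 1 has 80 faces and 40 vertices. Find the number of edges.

120

For a closed orientable surface of genus 1, χ = 2 − 2·1 = 0.
E = V + F − (0) = 40 + 80 − (0) = 120.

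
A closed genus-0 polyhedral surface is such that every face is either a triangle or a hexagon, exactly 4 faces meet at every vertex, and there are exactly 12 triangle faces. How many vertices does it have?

Let x be the number of hexagons; then F = 12 + x.
Edge–face incidences: 2E = 3·12 + 6·x = 36 + 6x.
Every vertex has degree 4, so 4V = 2E.
Euler: V − E + F = 2 ⇒ (2E)/4 − E + (12 + x) = 2.
Multiply by 8: 2·(2E) − 4·(2E) + 8·(12 + x) = 16, i.e. 96 + 8x − 2·(36 + 6x) = 16.
Collecting terms: −4x + 24 = 16, so −4x = −8, so x = 2.
Then 2E = 36 + 6·2 = 48, so E = 24, V = 2E/4 = 12, F = 12 + 2 = 14.

12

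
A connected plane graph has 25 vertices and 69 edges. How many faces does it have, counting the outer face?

Euler's formula for a connected plane graph: V − E + F = 2, so F = 2 − 25 + 69 = 46.

46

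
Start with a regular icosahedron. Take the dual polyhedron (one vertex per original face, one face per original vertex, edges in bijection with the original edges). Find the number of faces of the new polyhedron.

The base solid has V = 12, E = 30, F = 20.
The dual swaps V and F and preserves E: V′ = F = 20, E′ = E = 30, F′ = V = 12.

12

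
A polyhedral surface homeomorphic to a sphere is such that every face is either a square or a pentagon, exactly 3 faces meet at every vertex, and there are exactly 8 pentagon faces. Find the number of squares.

Let x be the number of squares; then F = 8 + x.
Edge–face incidences: 2E = 5·8 + 4·x = 40 + 4x.
Every vertex has degree 3, so 3V = 2E.
Euler: V − E + F = 2 ⇒ (2E)/3 − E + (8 + x) = 2.
Multiply by 6: 2·(2E) − 3·(2E) + 6·(8 + x) = 12, i.e. 48 + 6x − (40 + 4x) = 12.
Collecting terms: 2x + 8 = 12, so 2x = 4, so x = 2.
Then 2E = 40 + 4·2 = 48, so E = 24, V = 2E/3 = 16, F = 8 + 2 = 10.

2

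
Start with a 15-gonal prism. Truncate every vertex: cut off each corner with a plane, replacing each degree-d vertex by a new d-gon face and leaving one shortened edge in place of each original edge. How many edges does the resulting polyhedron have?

135

The base solid has V = 30, E = 45, F = 17.
Truncation replaces each original edge-end by a new vertex, so V′ = 2E = 90.
Each original edge survives, and each old vertex of degree d contributes d new edges; summing degrees gives Σd = 2E, so E′ = E + 2E = 3E = 135.
Each original face survives and each original vertex becomes one new face: F′ = F + V = 47.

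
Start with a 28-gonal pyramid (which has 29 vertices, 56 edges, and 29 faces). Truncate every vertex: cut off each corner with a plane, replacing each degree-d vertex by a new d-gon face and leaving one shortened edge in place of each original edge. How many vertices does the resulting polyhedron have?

Truncation replaces each original edge-end by a new vertex, so V′ = 2E = 112.
Each original edge survives, and each old vertex of degree d contributes d new edges; summing degrees gives Σd = 2E, so E′ = E + 2E = 3E = 168.
Each original face survives and each original vertex becomes one new face: F′ = F + V = 58.

112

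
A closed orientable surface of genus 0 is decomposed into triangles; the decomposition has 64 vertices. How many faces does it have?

124

χ = 2 − 2·0 = 2, and every face is a triangle so 3F = 2E.
V − E + F = 2 with E = 3F/2 gives 64 − (3/2 − 1)·F = 2, so F = 124 and E = 186.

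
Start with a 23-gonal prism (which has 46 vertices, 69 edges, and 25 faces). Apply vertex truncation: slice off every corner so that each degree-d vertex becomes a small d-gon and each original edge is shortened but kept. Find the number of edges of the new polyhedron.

207

Truncation replaces each original edge-end by a new vertex, so V′ = 2E = 138.
Each original edge survives, and each old vertex of degree d contributes d new edges; summing degrees gives Σd = 2E, so E′ = E + 2E = 3E = 207.
Each original face survives and each original vertex becomes one new face: F′ = F + V = 71.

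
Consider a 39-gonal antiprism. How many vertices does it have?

78

An antiprism on an n-gon has two n-gon caps and 2n triangles: V = 2·39 = 78, E = 4·39 = 156, F = 2·39 + 2 = 80.
Check: V − E + F = 78 − 156 + 80 = 2.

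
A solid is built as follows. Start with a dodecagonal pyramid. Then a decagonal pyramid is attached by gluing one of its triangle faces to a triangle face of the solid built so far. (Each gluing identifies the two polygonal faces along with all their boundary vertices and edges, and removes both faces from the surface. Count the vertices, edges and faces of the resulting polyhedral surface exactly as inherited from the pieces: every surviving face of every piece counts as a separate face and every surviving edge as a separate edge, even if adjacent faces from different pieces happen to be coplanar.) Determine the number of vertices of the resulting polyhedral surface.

A dodecagonal pyramid: V=13, E=24, F=13.
Attach a decagonal pyramid (V=11, E=20, F=11) along a 3-gon: merge 3 vertices and 3 edges, delete both glued faces → V=21, E=41, F=22.
Check: V − E + F = 21 − 41 + 22 = 2.

21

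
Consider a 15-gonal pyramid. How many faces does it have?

16

A pyramid on an n-gon base has one n-gon and n triangles: V = 15 + 1 = 16, E = 2·15 = 30, F = 15 + 1 = 16.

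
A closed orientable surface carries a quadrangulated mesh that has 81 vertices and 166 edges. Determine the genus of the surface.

2

Every face is a square and each edge borders two faces, so 4F = 2·166, giving F = 83.
χ = V − E + F = 81 − 166 + 83 = -2.
For a closed orientable surface χ = 2 − 2g, so g = (2 − (-2))/2 = 2.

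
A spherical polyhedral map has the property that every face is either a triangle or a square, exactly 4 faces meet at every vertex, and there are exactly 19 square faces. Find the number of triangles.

8

Let x be the number of triangles; then F = 19 + x.
Edge–face incidences: 2E = 4·19 + 3·x = 76 + 3x.
Every vertex has degree 4, so 4V = 2E.
Euler: V − E + F = 2 ⇒ (2E)/4 − E + (19 + x) = 2.
Multiply by 8: 2·(2E) − 4·(2E) + 8·(19 + x) = 16, i.e. 152 + 8x − 2·(76 + 3x) = 16.
Collecting terms: 2x = 16, so x = 8.
Then 2E = 76 + 3·8 = 100, so E = 50, V = 2E/4 = 25, F = 19 + 8 = 27.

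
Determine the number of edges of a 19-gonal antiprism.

An antiprism on an n-gon has two n-gon caps and 2n triangles: V = 2·19 = 38, E = 4·19 = 76, F = 2·19 + 2 = 40.

76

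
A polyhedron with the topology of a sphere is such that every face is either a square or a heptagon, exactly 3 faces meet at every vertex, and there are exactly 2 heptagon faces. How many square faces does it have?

Let x be the number of squares; then F = 2 + x.
Edge–face incidences: 2E = 7·2 + 4·x = 14 + 4x.
Every vertex has degree 3, so 3V = 2E.
Euler: V − E + F = 2 ⇒ (2E)/3 − E + (2 + x) = 2.
Multiply by 6: 2·(2E) − 3·(2E) + 6·(2 + x) = 12, i.e. 12 + 6x − (14 + 4x) = 12.
Collecting terms: 2x − 2 = 12, so 2x = 14, so x = 7.
Then 2E = 14 + 4·7 = 42, so E = 21, V = 2E/3 = 14, F = 2 + 7 = 9.

7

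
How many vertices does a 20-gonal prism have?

40

A prism on an n-gon has two n-gon bases and n rectangular sides: V = 2·20 = 40, E = 3·20 = 60, F = 20 + 2 = 22.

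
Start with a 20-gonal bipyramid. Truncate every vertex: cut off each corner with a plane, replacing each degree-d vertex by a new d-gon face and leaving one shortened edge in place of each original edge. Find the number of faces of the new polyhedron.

The base solid has V = 22, E = 60, F = 40.
Truncation replaces each original edge-end by a new vertex, so V′ = 2E = 120.
Each original edge survives, and each old vertex of degree d contributes d new edges; summing degrees gives Σd = 2E, so E′ = E + 2E = 3E = 180.
Each original face survives and each original vertex becomes one new face: F′ = F + V = 62.

62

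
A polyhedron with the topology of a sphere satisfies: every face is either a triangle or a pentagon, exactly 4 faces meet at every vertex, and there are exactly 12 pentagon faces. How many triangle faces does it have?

Let x be the number of triangles; then F = 12 + x.
Edge–face incidences: 2E = 5·12 + 3·x = 60 + 3x.
Every vertex has degree 4, so 4V = 2E.
Euler: V − E + F = 2 ⇒ (2E)/4 − E + (12 + x) = 2.
Multiply by 8: 2·(2E) − 4·(2E) + 8·(12 + x) = 16, i.e. 96 + 8x − 2·(60 + 3x) = 16.
Collecting terms: 2x − 24 = 16, so 2x = 40, so x = 20.
Then 2E = 60 + 3·20 = 120, so E = 60, V = 2E/4 = 30, F = 12 + 20 = 32.

20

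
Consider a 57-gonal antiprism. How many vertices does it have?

114

An antiprism on an n-gon has two n-gon caps and 2n triangles: V = 2·57 = 114, E = 4·57 = 228, F = 2·57 + 2 = 116.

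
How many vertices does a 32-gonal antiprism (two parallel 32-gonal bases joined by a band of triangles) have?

64

An antiprism on an n-gon has two n-gon caps and 2n triangles: V = 2·32 = 64, E = 4·32 = 128, F = 2·32 + 2 = 66.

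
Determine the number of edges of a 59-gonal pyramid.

118

A pyramid on an n-gon base has one n-gon and n triangles: V = 59 + 1 = 60, E = 2·59 = 118, F = 59 + 1 = 60.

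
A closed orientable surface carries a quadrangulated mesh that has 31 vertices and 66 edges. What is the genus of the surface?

Every face is a square and each edge borders two faces, so 4F = 2·66, giving F = 33.
χ = V − E + F = 31 − 66 + 33 = -2.
For a closed orientable surface χ = 2 − 2g, so g = (2 − (-2))/2 = 2.

2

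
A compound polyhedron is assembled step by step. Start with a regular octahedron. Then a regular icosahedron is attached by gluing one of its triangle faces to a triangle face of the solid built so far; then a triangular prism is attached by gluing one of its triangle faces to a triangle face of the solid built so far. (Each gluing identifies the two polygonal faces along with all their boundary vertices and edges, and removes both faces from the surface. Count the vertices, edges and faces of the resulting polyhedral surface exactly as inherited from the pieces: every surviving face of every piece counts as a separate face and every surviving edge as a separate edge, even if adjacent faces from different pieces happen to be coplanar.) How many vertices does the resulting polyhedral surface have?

A regular octahedron: V=6, E=12, F=8.
Attach a regular icosahedron (V=12, E=30, F=20) along a 3-gon: merge 3 vertices and 3 edges, delete both glued faces → V=15, E=39, F=26.
Attach a triangular prism (V=6, E=9, F=5) along a 3-gon: merge 3 vertices and 3 edges, delete both glued faces → V=18, E=45, F=29.
Check: V − E + F = 18 − 45 + 29 = 2.

18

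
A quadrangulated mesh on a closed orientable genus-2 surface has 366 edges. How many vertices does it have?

181

χ = 2 − 2·2 = -2, and every face is a square so 4F = 2E.
F = 2E/4 = 183. Then V = -2 + E − F = -2 + 366 − 183 = 181.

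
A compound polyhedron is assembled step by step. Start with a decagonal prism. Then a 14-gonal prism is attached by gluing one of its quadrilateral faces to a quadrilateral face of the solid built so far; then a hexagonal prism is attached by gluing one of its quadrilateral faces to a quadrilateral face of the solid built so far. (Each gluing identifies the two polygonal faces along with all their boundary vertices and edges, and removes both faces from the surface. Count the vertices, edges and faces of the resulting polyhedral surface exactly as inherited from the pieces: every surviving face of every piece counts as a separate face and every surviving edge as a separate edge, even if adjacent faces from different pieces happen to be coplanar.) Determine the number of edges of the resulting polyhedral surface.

82

A decagonal prism: V=20, E=30, F=12.
Attach a 14-gonal prism (V=28, E=42, F=16) along a 4-gon: merge 4 vertices and 4 edges, delete both glued faces → V=44, E=68, F=26.
Attach a hexagonal prism (V=12, E=18, F=8) along a 4-gon: merge 4 vertices and 4 edges, delete both glued faces → V=52, E=82, F=32.
Check: V − E + F = 52 − 82 + 32 = 2.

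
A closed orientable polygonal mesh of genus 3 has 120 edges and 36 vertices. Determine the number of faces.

For a closed orientable surface of genus 3, χ = 2 − 2·3 = -4.
F = -4 − V + E = -4 − 36 + 120 = 80.

80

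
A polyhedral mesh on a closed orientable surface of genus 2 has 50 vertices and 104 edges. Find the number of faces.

For a closed orientable surface of genus 2, χ = 2 − 2·2 = -2.
F = -2 − V + E = -2 − 50 + 104 = 52.

52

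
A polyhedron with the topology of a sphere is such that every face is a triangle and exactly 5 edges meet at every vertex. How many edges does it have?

30

Each face has 3 edges and each edge borders two faces, so 2E = 3F.
Each vertex has degree 5, so 5V = 2E and hence V = 3F/5.
Euler: V − E + F = 2 ⇒ (3F/5) − (3F/2) + F = 2.
Multiply by 10: (6 − 15 + 10)F = 20, i.e. 1F = 20.
So F = 20, E = 3·20/2 = 30, V = 3·20/5 = 12.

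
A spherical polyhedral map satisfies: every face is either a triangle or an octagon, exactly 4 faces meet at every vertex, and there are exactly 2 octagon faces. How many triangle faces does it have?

16

Let x be the number of triangles; then F = 2 + x.
Edge–face incidences: 2E = 8·2 + 3·x = 16 + 3x.
Every vertex has degree 4, so 4V = 2E.
Euler: V − E + F = 2 ⇒ (2E)/4 − E + (2 + x) = 2.
Multiply by 8: 2·(2E) − 4·(2E) + 8·(2 + x) = 16, i.e. 16 + 8x − 2·(16 + 3x) = 16.
Collecting terms: 2x − 16 = 16, so 2x = 32, so x = 16.
Then 2E = 16 + 3·16 = 64, so E = 32, V = 2E/4 = 16, F = 2 + 16 = 18.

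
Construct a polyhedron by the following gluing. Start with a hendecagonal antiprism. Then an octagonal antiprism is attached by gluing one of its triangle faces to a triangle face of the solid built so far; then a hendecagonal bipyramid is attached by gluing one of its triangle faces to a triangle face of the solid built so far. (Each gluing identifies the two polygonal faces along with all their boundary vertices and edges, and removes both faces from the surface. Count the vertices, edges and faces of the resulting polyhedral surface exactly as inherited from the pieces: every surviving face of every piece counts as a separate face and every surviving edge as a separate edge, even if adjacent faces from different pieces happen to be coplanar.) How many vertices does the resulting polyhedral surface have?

A hendecagonal antiprism: V=22, E=44, F=24.
Attach an octagonal antiprism (V=16, E=32, F=18) along a 3-gon: merge 3 vertices and 3 edges, delete both glued faces → V=35, E=73, F=40.
Attach a hendecagonal bipyramid (V=13, E=33, F=22) along a 3-gon: merge 3 vertices and 3 edges, delete both glued faces → V=45, E=103, F=60.
Check: V − E + F = 45 − 103 + 60 = 2.

45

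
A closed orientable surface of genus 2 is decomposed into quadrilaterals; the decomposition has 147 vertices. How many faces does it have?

149

χ = 2 − 2·2 = -2, and every face is a square so 4F = 2E.
V − E + F = -2 with E = 4F/2 gives 147 − (4/2 − 1)·F = -2, so F = 149 and E = 298.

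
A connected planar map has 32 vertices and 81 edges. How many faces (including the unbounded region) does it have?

Euler's formula for a connected plane graph: V − E + F = 2, so F = 2 − 32 + 81 = 51.

51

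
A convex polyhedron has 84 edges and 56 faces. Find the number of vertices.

Here V − E + F = 2.
V = 2 + E − F = 2 + 84 − 56 = 30.

30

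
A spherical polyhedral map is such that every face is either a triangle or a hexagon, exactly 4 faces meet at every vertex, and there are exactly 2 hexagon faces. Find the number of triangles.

Let x be the number of triangles; then F = 2 + x.
Edge–face incidences: 2E = 6·2 + 3·x = 12 + 3x.
Every vertex has degree 4, so 4V = 2E.
Euler: V − E + F = 2 ⇒ (2E)/4 − E + (2 + x) = 2.
Multiply by 8: 2·(2E) − 4·(2E) + 8·(2 + x) = 16, i.e. 16 + 8x − 2·(12 + 3x) = 16.
Collecting terms: 2x − 8 = 16, so 2x = 24, so x = 12.
Then 2E = 12 + 3·12 = 48, so E = 24, V = 2E/4 = 12, F = 2 + 12 = 14.

12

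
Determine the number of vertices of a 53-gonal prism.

106

A prism on an n-gon has two n-gon bases and n rectangular sides: V = 2·53 = 106, E = 3·53 = 159, F = 53 + 2 = 55.
Check: V − E + F = 106 − 159 + 55 = 2.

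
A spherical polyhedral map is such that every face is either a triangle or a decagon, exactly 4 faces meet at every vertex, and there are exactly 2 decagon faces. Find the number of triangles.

Let x be the number of triangles; then F = 2 + x.
Edge–face incidences: 2E = 10·2 + 3·x = 20 + 3x.
Every vertex has degree 4, so 4V = 2E.
Euler: V − E + F = 2 ⇒ (2E)/4 − E + (2 + x) = 2.
Multiply by 8: 2·(2E) − 4·(2E) + 8·(2 + x) = 16, i.e. 16 + 8x − 2·(20 + 3x) = 16.
Collecting terms: 2x − 24 = 16, so 2x = 40, so x = 20.
Then 2E = 20 + 3·20 = 80, so E = 40, V = 2E/4 = 20, F = 2 + 20 = 22.

20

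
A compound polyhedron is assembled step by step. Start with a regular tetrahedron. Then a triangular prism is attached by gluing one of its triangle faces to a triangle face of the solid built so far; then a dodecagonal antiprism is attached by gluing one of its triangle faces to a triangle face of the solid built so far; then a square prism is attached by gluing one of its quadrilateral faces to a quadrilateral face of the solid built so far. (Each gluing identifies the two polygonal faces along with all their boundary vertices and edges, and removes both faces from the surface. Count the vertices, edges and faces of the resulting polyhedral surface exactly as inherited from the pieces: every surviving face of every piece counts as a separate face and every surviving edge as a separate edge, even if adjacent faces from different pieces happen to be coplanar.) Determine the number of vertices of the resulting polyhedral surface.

A regular tetrahedron: V=4, E=6, F=4.
Attach a triangular prism (V=6, E=9, F=5) along a 3-gon: merge 3 vertices and 3 edges, delete both glued faces → V=7, E=12, F=7.
Attach a dodecagonal antiprism (V=24, E=48, F=26) along a 3-gon: merge 3 vertices and 3 edges, delete both glued faces → V=28, E=57, F=31.
Attach a square prism (V=8, E=12, F=6) along a 4-gon: merge 4 vertices and 4 edges, delete both glued faces → V=32, E=65, F=35.
Check: V − E + F = 32 − 65 + 35 = 2.

32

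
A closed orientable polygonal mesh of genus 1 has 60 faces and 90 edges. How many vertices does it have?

30

For a closed orientable surface of genus 1, χ = 2 − 2·1 = 0.
V = 0 + E − F = 0 + 90 − 60 = 30.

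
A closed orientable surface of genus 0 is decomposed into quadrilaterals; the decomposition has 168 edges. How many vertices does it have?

χ = 2 − 2·0 = 2, and every face is a square so 4F = 2E.
F = 2E/4 = 84. Then V = 2 + E − F = 2 + 168 − 84 = 86.

86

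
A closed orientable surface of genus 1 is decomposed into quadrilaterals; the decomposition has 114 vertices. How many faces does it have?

114

χ = 2 − 2·1 = 0, and every face is a square so 4F = 2E.
V − E + F = 0 with E = 4F/2 gives 114 − (4/2 − 1)·F = 0, so F = 114 and E = 228.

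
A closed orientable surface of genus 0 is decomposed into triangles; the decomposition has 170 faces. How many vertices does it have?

χ = 2 − 2·0 = 2, and every face is a triangle so 3F = 2E.
E = 3·170/2 = 255. Then V = 2 + E − F = 2 + 255 − 170 = 87.

87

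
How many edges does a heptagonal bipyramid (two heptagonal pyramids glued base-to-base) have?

21

A bipyramid over an n-gon has 2n triangular faces and n + 2 vertices: V = 7 + 2 = 9, E = 3·7 = 21, F = 2·7 = 14.
Check: V − E + F = 9 − 21 + 14 = 2.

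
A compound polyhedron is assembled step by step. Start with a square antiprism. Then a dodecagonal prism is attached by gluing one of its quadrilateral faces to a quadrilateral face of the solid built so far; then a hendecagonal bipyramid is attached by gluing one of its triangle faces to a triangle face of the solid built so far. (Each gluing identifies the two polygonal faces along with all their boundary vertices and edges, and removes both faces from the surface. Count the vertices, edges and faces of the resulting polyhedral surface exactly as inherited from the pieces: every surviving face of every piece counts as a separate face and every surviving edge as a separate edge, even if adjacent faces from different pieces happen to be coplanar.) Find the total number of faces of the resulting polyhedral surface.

42

A square antiprism: V=8, E=16, F=10.
Attach a dodecagonal prism (V=24, E=36, F=14) along a 4-gon: merge 4 vertices and 4 edges, delete both glued faces → V=28, E=48, F=22.
Attach a hendecagonal bipyramid (V=13, E=33, F=22) along a 3-gon: merge 3 vertices and 3 edges, delete both glued faces → V=38, E=78, F=42.
Check: V − E + F = 38 − 78 + 42 = 2.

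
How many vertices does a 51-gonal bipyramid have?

A bipyramid over an n-gon has 2n triangular faces and n + 2 vertices: V = 51 + 2 = 53, E = 3·51 = 153, F = 2·51 = 102.

53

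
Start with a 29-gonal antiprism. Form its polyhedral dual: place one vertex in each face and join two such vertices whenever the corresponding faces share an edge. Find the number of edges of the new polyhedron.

The base solid has V = 58, E = 116, F = 60.
The dual swaps V and F and preserves E: V′ = F = 60, E′ = E = 116, F′ = V = 58.

116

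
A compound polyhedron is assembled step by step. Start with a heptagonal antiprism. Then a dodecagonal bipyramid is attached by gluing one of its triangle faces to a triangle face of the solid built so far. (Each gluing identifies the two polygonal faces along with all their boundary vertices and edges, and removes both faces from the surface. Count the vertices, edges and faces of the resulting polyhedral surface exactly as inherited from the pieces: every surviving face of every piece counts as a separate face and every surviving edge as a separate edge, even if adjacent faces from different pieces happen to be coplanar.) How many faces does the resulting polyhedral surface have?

38

A heptagonal antiprism: V=14, E=28, F=16.
Attach a dodecagonal bipyramid (V=14, E=36, F=24) along a 3-gon: merge 3 vertices and 3 edges, delete both glued faces → V=25, E=61, F=38.
Check: V − E + F = 25 − 61 + 38 = 2.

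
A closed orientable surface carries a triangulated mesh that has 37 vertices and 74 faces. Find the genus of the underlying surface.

Every face is a triangle, so 2E = 3·74 = 222, giving E = 111.
χ = V − E + F = 37 − 111 + 74 = 0.
For a closed orientable surface χ = 2 − 2g, so g = (2 − (0))/2 = 1.

1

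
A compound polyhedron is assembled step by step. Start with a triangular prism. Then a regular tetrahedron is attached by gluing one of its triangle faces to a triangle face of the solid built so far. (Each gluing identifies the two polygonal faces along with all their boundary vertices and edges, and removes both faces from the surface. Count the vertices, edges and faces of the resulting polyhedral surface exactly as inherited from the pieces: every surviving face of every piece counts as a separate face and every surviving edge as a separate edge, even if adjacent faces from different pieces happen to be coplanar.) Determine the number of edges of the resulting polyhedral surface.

A triangular prism: V=6, E=9, F=5.
Attach a regular tetrahedron (V=4, E=6, F=4) along a 3-gon: merge 3 vertices and 3 edges, delete both glued faces → V=7, E=12, F=7.
Check: V − E + F = 7 − 12 + 7 = 2.

12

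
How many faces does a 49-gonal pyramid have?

50

A pyramid on an n-gon base has one n-gon and n triangles: V = 49 + 1 = 50, E = 2·49 = 98, F = 49 + 1 = 50.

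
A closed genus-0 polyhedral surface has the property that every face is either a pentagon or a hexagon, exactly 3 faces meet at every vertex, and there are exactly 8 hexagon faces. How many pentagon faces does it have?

Let x be the number of pentagons; then F = 8 + x.
Edge–face incidences: 2E = 6·8 + 5·x = 48 + 5x.
Every vertex has degree 3, so 3V = 2E.
Euler: V − E + F = 2 ⇒ (2E)/3 − E + (8 + x) = 2.
Multiply by 6: 2·(2E) − 3·(2E) + 6·(8 + x) = 12, i.e. 48 + 6x − (48 + 5x) = 12.
Collecting terms: x = 12.
Then 2E = 48 + 5·12 = 108, so E = 54, V = 2E/3 = 36, F = 8 + 12 = 20.

12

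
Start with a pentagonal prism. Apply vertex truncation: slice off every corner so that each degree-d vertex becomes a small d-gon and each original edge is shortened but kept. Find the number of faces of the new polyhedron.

The base solid has V = 10, E = 15, F = 7.
Truncation replaces each original edge-end by a new vertex, so V′ = 2E = 30.
Each original edge survives, and each old vertex of degree d contributes d new edges; summing degrees gives Σd = 2E, so E′ = E + 2E = 3E = 45.
Each original face survives and each original vertex becomes one new face: F′ = F + V = 17.

17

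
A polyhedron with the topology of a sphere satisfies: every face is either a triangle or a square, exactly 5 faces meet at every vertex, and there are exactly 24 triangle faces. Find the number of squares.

Let x be the number of squares; then F = 24 + x.
Edge–face incidences: 2E = 3·24 + 4·x = 72 + 4x.
Every vertex has degree 5, so 5V = 2E.
Euler: V − E + F = 2 ⇒ (2E)/5 − E + (24 + x) = 2.
Multiply by 10: 2·(2E) − 5·(2E) + 10·(24 + x) = 20, i.e. 240 + 10x − 3·(72 + 4x) = 20.
Collecting terms: −2x + 24 = 20, so −2x = −4, so x = 2.
Then 2E = 72 + 4·2 = 80, so E = 40, V = 2E/5 = 16, F = 24 + 2 = 26.

2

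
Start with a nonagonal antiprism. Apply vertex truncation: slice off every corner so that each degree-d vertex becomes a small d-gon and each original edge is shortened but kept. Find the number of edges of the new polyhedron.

The base solid has V = 18, E = 36, F = 20.
Truncation replaces each original edge-end by a new vertex, so V′ = 2E = 72.
Each original edge survives, and each old vertex of degree d contributes d new edges; summing degrees gives Σd = 2E, so E′ = E + 2E = 3E = 108.
Each original face survives and each original vertex becomes one new face: F′ = F + V = 38.

108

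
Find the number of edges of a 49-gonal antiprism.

An antiprism on an n-gon has two n-gon caps and 2n triangles: V = 2·49 = 98, E = 4·49 = 196, F = 2·49 + 2 = 100.

196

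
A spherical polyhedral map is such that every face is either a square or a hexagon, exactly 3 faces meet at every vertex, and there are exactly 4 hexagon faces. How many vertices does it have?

Let x be the number of squares; then F = 4 + x.
Edge–face incidences: 2E = 6·4 + 4·x = 24 + 4x.
Every vertex has degree 3, so 3V = 2E.
Euler: V − E + F = 2 ⇒ (2E)/3 − E + (4 + x) = 2.
Multiply by 6: 2·(2E) − 3·(2E) + 6·(4 + x) = 12, i.e. 24 + 6x − (24 + 4x) = 12.
Collecting terms: 2x = 12, so x = 6.
Then 2E = 24 + 4·6 = 48, so E = 24, V = 2E/3 = 16, F = 4 + 6 = 10.

16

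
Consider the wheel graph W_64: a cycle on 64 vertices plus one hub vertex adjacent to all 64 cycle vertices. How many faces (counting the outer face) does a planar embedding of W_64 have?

W_64 has V = 64 + 1 = 65 vertices and E = 2·64 = 128 edges.
By Euler's formula F = 2 − V + E = 2 − 65 + 128 = 65.

65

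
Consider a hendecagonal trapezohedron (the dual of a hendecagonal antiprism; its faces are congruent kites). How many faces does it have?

The n-trapezohedron (dual of the n-antiprism) has V = 2·11 + 2 = 24, E = 4·11 = 44, F = 2·11 = 22.
Check: V − E + F = 24 − 44 + 22 = 2.

22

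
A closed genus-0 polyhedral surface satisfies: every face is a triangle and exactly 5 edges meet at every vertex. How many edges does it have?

Each face has 3 edges and each edge borders two faces, so 2E = 3F.
Each vertex has degree 5, so 5V = 2E and hence V = 3F/5.
Euler: V − E + F = 2 ⇒ (3F/5) − (3F/2) + F = 2.
Multiply by 10: (6 − 15 + 10)F = 20, i.e. 1F = 20.
So F = 20, E = 3·20/2 = 30, V = 3·20/5 = 12.

30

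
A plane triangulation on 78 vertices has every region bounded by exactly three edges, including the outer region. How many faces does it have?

152

In a plane triangulation 3F = 2E and V − E + F = 2, so F = 2V − 4 = 2·78 − 4 = 152.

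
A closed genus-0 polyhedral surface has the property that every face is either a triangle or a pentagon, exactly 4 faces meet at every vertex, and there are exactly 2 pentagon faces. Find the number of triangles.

Let x be the number of triangles; then F = 2 + x.
Edge–face incidences: 2E = 5·2 + 3·x = 10 + 3x.
Every vertex has degree 4, so 4V = 2E.
Euler: V − E + F = 2 ⇒ (2E)/4 − E + (2 + x) = 2.
Multiply by 8: 2·(2E) − 4·(2E) + 8·(2 + x) = 16, i.e. 16 + 8x − 2·(10 + 3x) = 16.
Collecting terms: 2x − 4 = 16, so 2x = 20, so x = 10.
Then 2E = 10 + 3·10 = 40, so E = 20, V = 2E/4 = 10, F = 2 + 10 = 12.

10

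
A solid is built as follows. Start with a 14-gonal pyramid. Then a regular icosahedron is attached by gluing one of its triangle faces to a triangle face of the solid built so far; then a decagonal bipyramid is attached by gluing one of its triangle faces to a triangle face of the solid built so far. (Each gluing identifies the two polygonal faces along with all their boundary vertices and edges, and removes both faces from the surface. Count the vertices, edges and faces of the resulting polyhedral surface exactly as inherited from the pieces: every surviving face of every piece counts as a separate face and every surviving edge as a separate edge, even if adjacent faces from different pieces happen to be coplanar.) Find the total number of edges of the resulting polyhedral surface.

82

A 14-gonal pyramid: V=15, E=28, F=15.
Attach a regular icosahedron (V=12, E=30, F=20) along a 3-gon: merge 3 vertices and 3 edges, delete both glued faces → V=24, E=55, F=33.
Attach a decagonal bipyramid (V=12, E=30, F=20) along a 3-gon: merge 3 vertices and 3 edges, delete both glued faces → V=33, E=82, F=51.
Check: V − E + F = 33 − 82 + 51 = 2.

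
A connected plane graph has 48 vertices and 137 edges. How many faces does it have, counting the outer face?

Euler's formula for a connected plane graph: V − E + F = 2, so F = 2 − 48 + 137 = 91.

91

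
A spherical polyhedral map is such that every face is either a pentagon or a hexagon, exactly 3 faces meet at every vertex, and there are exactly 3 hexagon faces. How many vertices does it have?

26

Let x be the number of pentagons; then F = 3 + x.
Edge–face incidences: 2E = 6·3 + 5·x = 18 + 5x.
Every vertex has degree 3, so 3V = 2E.
Euler: V − E + F = 2 ⇒ (2E)/3 − E + (3 + x) = 2.
Multiply by 6: 2·(2E) − 3·(2E) + 6·(3 + x) = 12, i.e. 18 + 6x − (18 + 5x) = 12.
Collecting terms: x = 12.
Then 2E = 18 + 5·12 = 78, so E = 39, V = 2E/3 = 26, F = 3 + 12 = 15.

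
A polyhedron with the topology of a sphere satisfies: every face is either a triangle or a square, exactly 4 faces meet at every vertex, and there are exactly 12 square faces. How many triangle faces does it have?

8

Let x be the number of triangles; then F = 12 + x.
Edge–face incidences: 2E = 4·12 + 3·x = 48 + 3x.
Every vertex has degree 4, so 4V = 2E.
Euler: V − E + F = 2 ⇒ (2E)/4 − E + (12 + x) = 2.
Multiply by 8: 2·(2E) − 4·(2E) + 8·(12 + x) = 16, i.e. 96 + 8x − 2·(48 + 3x) = 16.
Collecting terms: 2x = 16, so x = 8.
Then 2E = 48 + 3·8 = 72, so E = 36, V = 2E/4 = 18, F = 12 + 8 = 20.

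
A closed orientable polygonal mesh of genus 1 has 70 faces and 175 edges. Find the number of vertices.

105

For a closed orientable surface of genus 1, χ = 2 − 2·1 = 0.
V = 0 + E − F = 0 + 175 − 70 = 105.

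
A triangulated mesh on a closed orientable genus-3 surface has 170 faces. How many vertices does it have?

81

χ = 2 − 2·3 = -4, and every face is a triangle so 3F = 2E.
E = 3·170/2 = 255. Then V = -4 + E − F = -4 + 255 − 170 = 81.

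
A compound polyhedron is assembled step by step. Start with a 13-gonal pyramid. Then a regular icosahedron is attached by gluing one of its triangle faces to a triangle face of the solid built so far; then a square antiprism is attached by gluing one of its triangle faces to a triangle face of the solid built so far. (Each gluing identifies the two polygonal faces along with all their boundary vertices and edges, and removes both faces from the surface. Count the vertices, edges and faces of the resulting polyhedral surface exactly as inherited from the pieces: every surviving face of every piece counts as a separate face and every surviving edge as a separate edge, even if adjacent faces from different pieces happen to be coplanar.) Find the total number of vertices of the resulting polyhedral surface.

A 13-gonal pyramid: V=14, E=26, F=14.
Attach a regular icosahedron (V=12, E=30, F=20) along a 3-gon: merge 3 vertices and 3 edges, delete both glued faces → V=23, E=53, F=32.
Attach a square antiprism (V=8, E=16, F=10) along a 3-gon: merge 3 vertices and 3 edges, delete both glued faces → V=28, E=66, F=40.
Check: V − E + F = 28 − 66 + 40 = 2.

28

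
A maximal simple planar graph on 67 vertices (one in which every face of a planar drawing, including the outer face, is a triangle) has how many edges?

195

In a plane triangulation 3F = 2E and V − E + F = 2, so E = 3V − 6 = 3·67 − 6 = 195.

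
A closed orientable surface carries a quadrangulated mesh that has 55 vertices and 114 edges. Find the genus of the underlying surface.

Every face is a square and each edge borders two faces, so 4F = 2·114, giving F = 57.
χ = V − E + F = 55 − 114 + 57 = -2.
For a closed orientable surface χ = 2 − 2g, so g = (2 − (-2))/2 = 2.

2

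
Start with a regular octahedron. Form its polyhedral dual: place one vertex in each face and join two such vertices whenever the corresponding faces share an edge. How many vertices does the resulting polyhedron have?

The base solid has V = 6, E = 12, F = 8.
The dual swaps V and F and preserves E: V′ = F = 8, E′ = E = 12, F′ = V = 6.

8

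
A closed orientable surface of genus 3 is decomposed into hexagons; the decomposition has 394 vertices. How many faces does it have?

χ = 2 − 2·3 = -4, and every face is a hexagon so 6F = 2E.
V − E + F = -4 with E = 6F/2 gives 394 − (6/2 − 1)·F = -4, so F = 199 and E = 597.

199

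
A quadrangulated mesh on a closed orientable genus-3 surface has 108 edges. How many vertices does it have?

χ = 2 − 2·3 = -4, and every face is a square so 4F = 2E.
F = 2E/4 = 54. Then V = -4 + E − F = -4 + 108 − 54 = 50.

50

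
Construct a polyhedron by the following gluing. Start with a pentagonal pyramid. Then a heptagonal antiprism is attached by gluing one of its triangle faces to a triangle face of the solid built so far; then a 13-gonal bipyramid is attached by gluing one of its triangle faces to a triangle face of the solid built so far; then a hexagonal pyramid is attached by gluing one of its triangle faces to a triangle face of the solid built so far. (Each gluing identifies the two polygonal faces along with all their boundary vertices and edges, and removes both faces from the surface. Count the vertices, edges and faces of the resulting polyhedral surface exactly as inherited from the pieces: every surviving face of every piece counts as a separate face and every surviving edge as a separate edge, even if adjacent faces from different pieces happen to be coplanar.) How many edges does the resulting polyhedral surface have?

A pentagonal pyramid: V=6, E=10, F=6.
Attach a heptagonal antiprism (V=14, E=28, F=16) along a 3-gon: merge 3 vertices and 3 edges, delete both glued faces → V=17, E=35, F=20.
Attach a 13-gonal bipyramid (V=15, E=39, F=26) along a 3-gon: merge 3 vertices and 3 edges, delete both glued faces → V=29, E=71, F=44.
Attach a hexagonal pyramid (V=7, E=12, F=7) along a 3-gon: merge 3 vertices and 3 edges, delete both glued faces → V=33, E=80, F=49.
Check: V − E + F = 33 − 80 + 49 = 2.

80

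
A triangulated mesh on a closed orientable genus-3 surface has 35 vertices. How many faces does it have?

χ = 2 − 2·3 = -4, and every face is a triangle so 3F = 2E.
V − E + F = -4 with E = 3F/2 gives 35 − (3/2 − 1)·F = -4, so F = 78 and E = 117.

78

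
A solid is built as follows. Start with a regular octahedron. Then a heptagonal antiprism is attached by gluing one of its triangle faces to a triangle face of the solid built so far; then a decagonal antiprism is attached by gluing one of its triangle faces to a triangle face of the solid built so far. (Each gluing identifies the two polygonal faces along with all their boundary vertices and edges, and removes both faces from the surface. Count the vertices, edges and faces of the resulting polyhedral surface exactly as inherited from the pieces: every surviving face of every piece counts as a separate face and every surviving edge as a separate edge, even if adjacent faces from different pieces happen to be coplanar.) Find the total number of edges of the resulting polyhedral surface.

A regular octahedron: V=6, E=12, F=8.
Attach a heptagonal antiprism (V=14, E=28, F=16) along a 3-gon: merge 3 vertices and 3 edges, delete both glued faces → V=17, E=37, F=22.
Attach a decagonal antiprism (V=20, E=40, F=22) along a 3-gon: merge 3 vertices and 3 edges, delete both glued faces → V=34, E=74, F=42.
Check: V − E + F = 34 − 74 + 42 = 2.

74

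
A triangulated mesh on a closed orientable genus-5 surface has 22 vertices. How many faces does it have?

χ = 2 − 2·5 = -8, and every face is a triangle so 3F = 2E.
V − E + F = -8 with E = 3F/2 gives 22 − (3/2 − 1)·F = -8, so F = 60 and E = 90.

60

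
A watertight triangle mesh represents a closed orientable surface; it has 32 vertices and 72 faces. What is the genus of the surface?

3

Every face is a triangle, so 2E = 3·72 = 216, giving E = 108.
χ = V − E + F = 32 − 108 + 72 = -4.
For a closed orientable surface χ = 2 − 2g, so g = (2 − (-4))/2 = 3.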